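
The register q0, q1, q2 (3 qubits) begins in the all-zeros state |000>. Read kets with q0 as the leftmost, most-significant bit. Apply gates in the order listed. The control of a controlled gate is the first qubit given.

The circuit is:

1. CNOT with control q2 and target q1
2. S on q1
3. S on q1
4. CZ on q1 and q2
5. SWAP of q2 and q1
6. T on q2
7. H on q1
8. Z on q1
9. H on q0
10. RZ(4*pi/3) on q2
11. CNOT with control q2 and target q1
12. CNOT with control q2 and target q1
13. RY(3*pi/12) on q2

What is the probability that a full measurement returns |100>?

A full measurement returns |100> with probability sqrt(2)/16 + 1/8. Key observation: the block from step 11 through step 12 cancels to the identity and can be dropped.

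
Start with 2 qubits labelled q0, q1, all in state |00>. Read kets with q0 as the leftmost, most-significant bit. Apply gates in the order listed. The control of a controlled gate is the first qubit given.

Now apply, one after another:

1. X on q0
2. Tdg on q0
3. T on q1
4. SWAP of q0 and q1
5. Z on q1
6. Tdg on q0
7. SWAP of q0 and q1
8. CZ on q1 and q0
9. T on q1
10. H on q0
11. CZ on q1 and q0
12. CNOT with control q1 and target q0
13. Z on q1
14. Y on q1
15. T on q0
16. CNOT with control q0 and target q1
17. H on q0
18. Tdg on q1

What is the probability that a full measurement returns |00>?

The probability of measuring |00> is 1/4.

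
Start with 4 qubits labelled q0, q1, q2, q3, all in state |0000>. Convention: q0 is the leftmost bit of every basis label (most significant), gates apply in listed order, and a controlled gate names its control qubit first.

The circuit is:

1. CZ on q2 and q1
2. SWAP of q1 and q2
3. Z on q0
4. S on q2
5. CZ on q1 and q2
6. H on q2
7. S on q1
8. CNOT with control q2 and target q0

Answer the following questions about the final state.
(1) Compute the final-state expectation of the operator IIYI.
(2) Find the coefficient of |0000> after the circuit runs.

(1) The observable IIYI averages to 0.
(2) |0000> carries amplitude sqrt(2)/2 in the final state.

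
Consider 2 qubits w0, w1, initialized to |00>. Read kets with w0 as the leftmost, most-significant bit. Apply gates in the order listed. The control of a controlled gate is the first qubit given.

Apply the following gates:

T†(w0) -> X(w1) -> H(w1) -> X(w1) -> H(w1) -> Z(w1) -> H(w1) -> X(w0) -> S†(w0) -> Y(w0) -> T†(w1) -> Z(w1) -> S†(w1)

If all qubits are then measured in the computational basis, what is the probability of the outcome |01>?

The probability of measuring |01> is 1/2. Key observation: steps 3-6 multiply out to the identity, so the circuit reduces to the remaining gates.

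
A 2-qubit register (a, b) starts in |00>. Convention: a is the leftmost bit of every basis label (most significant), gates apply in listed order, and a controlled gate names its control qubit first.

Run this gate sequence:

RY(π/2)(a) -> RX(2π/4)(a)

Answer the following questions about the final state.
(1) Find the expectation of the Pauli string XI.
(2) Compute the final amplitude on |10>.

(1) The expectation value of XI is 1.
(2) |10> carries amplitude 1/2 - I/2 in the final state.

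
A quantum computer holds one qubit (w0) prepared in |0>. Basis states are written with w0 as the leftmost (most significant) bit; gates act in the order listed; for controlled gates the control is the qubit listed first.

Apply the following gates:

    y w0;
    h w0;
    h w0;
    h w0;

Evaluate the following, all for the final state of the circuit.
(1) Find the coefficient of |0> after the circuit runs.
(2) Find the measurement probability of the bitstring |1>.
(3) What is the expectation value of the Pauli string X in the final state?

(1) The final state's coefficient on |0> equals sqrt(2)*I/2. Key observation: gates 3-4 undo each other exactly, leaving only the rest of the circuit to track.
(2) The probability of measuring |1> is 1/2.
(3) In the final state, X has expectation -1.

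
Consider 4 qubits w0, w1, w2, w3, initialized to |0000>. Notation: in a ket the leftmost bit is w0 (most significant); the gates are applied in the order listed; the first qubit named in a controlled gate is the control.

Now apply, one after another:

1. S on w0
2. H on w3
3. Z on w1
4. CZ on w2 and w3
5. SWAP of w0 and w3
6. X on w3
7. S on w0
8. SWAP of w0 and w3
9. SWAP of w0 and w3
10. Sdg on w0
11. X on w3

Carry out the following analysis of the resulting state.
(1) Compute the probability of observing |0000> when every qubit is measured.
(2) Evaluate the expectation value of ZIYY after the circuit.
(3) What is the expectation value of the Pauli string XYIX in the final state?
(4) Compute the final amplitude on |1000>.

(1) The probability of measuring |0000> is 1/2. Key observation: gates 6-11 undo each other exactly, leaving only the rest of the circuit to track.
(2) In the final state, ZIYY has expectation 0.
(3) In the final state, XYIX has expectation 0.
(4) The final state's coefficient on |1000> equals sqrt(2)/2.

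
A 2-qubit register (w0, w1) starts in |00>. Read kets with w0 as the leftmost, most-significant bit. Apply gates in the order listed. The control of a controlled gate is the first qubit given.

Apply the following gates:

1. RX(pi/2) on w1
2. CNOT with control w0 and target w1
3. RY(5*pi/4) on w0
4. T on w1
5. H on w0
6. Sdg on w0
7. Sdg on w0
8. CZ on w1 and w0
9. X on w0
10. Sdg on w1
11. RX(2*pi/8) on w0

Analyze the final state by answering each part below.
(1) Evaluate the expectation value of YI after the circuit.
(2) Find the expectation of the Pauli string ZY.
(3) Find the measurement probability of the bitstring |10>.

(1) The observable YI averages to -1/2.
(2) The expectation value of ZY is sqrt(2)/4 + 1/2.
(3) Outcome |10> occurs with probability 1/8.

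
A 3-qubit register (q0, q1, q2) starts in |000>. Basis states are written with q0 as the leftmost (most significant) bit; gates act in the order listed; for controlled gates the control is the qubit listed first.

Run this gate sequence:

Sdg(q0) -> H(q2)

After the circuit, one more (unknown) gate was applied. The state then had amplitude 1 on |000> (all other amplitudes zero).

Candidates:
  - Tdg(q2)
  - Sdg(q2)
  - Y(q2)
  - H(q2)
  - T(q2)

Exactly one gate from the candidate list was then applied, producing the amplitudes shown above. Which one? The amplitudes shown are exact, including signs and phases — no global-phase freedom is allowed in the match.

The unique candidate consistent with the amplitudes is H(q2).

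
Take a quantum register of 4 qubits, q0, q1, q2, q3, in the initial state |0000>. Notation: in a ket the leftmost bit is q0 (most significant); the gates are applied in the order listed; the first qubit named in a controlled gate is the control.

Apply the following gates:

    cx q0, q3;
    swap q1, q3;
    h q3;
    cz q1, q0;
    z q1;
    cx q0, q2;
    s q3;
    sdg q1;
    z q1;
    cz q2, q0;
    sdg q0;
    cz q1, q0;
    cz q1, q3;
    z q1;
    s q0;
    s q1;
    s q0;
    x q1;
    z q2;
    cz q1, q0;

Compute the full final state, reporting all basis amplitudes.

The final amplitudes are sqrt(2)/2 on |0100>, sqrt(2)*I/2 on |0101>, and 0 on every other basis state.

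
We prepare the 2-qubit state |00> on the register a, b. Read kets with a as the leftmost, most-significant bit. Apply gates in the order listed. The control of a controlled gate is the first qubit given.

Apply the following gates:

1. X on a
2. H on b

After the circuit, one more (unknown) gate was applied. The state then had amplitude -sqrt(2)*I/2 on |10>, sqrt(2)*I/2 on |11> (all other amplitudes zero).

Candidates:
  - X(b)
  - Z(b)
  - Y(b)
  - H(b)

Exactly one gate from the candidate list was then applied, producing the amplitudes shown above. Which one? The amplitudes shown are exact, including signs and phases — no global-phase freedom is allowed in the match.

The applied gate was Y(b).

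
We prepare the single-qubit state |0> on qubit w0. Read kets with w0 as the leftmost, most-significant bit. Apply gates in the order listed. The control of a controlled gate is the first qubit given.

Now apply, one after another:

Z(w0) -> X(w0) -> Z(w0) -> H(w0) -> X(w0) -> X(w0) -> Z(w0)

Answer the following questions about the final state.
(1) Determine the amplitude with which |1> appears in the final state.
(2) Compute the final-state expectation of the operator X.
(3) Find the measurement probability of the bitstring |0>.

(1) The amplitude on |1> is -sqrt(2)/2.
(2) The observable X averages to 1.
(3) The probability of measuring |0> is 1/2.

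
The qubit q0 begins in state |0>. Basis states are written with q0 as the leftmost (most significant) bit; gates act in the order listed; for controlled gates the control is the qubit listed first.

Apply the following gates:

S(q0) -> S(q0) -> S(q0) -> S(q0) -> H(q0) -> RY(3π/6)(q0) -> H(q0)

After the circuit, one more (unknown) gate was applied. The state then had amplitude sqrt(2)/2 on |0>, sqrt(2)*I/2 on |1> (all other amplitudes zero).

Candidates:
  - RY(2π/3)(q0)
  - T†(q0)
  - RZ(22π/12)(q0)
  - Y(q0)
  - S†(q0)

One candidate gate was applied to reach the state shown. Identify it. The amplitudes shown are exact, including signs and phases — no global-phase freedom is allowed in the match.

It was S†(q0) that produced the state shown. Key observation: steps 1-4 multiply out to the identity, so the circuit reduces to the remaining gates.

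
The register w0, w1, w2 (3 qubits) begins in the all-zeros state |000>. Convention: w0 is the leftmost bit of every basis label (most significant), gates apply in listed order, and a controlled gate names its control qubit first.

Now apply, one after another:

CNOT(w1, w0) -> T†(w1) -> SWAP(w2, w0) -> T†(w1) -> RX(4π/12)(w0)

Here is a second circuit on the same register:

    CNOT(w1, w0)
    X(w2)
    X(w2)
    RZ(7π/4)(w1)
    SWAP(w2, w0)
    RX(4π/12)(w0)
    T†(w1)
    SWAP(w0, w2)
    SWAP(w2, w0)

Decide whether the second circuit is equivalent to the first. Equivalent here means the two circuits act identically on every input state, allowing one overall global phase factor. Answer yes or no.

Yes: on every input state the two circuits agree up to one overall phase factor.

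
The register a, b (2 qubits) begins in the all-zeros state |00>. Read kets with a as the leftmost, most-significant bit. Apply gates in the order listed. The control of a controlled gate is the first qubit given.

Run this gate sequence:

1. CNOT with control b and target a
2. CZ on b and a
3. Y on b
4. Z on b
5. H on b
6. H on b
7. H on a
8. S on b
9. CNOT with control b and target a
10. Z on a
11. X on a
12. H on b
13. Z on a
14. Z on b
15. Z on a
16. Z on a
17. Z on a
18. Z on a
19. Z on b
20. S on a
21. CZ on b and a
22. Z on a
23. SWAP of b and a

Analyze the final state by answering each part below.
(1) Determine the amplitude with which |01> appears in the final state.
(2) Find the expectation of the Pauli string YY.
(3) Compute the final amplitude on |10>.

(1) |01> carries amplitude I/2 in the final state. Key observation: gates 14-19 undo each other exactly, leaving only the rest of the circuit to track.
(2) The observable YY averages to 0.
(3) |10> carries amplitude 1/2 in the final state.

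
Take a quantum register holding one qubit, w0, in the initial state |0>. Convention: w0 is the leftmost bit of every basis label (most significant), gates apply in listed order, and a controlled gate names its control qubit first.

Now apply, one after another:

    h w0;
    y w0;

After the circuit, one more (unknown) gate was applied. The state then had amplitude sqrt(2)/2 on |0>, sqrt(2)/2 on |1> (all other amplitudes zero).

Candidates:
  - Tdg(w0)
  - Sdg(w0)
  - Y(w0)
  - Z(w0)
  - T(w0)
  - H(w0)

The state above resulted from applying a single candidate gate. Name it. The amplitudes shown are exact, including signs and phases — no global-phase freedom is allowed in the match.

It was Y(w0) that produced the state shown.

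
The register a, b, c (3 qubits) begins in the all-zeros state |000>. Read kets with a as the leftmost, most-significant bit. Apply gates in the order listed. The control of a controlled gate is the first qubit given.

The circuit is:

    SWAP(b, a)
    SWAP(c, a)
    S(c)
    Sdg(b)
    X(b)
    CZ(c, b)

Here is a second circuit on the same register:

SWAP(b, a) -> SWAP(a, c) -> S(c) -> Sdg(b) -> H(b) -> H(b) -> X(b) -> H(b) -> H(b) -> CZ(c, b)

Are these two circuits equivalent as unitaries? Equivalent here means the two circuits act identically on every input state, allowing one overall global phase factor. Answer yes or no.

Yes: on every input state the two circuits agree up to one overall phase factor.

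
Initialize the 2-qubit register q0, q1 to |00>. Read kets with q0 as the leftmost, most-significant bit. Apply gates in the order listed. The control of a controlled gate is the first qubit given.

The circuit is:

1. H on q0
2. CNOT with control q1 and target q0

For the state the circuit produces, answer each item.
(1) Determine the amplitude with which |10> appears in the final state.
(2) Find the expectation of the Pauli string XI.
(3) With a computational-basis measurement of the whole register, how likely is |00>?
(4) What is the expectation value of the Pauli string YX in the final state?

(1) The amplitude on |10> is sqrt(2)/2.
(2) The expectation value of XI is 1.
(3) The probability of measuring |00> is 1/2.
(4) The expectation value of YX is 0.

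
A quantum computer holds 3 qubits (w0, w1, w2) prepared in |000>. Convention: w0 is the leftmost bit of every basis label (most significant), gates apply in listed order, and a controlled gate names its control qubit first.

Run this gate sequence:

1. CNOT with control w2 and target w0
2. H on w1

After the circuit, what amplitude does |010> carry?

The final state's coefficient on |010> equals sqrt(2)/2.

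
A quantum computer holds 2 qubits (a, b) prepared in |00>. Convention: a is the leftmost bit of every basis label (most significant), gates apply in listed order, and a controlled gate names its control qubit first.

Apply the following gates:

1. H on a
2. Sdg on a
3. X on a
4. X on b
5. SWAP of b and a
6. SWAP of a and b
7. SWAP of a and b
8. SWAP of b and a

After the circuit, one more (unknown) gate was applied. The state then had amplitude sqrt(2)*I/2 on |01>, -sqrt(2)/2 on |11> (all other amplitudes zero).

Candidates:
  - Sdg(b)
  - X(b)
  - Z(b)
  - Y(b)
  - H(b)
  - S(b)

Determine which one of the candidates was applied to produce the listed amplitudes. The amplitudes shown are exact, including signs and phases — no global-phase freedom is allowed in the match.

The unique candidate consistent with the amplitudes is Z(b). Key observation: the block from step 5 through step 8 cancels to the identity and can be dropped.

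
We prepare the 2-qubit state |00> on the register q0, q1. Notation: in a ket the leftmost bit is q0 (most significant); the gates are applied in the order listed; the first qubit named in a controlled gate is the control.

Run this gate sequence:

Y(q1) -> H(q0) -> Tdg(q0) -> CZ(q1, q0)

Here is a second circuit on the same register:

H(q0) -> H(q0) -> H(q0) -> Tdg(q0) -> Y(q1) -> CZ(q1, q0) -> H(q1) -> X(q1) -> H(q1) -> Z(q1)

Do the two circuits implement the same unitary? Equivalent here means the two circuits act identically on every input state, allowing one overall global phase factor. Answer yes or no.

Yes, they are equivalent — the unitaries differ by at most a global phase.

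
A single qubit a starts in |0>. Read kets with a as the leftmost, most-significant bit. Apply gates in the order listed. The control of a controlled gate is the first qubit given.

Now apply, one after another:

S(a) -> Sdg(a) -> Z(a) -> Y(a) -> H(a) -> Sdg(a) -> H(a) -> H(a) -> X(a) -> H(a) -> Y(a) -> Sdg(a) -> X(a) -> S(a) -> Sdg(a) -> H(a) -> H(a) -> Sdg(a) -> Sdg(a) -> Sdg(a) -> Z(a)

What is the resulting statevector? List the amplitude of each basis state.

The resulting statevector has amplitude -1/2 + I/2 on |0>, 1/2 + I/2 on |1>.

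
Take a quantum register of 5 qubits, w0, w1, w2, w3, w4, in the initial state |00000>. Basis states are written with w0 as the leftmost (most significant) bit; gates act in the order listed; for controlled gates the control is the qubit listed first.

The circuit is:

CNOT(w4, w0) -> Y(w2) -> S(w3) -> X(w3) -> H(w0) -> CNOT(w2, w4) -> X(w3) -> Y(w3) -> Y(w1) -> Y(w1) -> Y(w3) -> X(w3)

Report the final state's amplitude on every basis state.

After the circuit, the state carries amplitude sqrt(2)*I/2 on |00111>, sqrt(2)*I/2 on |10111>, and 0 on every other basis state.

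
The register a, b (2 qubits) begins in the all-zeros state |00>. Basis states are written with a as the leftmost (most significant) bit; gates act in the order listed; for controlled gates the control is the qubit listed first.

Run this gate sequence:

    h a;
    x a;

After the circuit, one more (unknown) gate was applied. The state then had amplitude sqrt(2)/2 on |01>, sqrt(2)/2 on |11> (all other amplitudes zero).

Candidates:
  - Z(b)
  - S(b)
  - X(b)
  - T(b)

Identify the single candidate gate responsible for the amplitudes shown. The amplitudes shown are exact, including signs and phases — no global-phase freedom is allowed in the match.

The applied gate was X(b).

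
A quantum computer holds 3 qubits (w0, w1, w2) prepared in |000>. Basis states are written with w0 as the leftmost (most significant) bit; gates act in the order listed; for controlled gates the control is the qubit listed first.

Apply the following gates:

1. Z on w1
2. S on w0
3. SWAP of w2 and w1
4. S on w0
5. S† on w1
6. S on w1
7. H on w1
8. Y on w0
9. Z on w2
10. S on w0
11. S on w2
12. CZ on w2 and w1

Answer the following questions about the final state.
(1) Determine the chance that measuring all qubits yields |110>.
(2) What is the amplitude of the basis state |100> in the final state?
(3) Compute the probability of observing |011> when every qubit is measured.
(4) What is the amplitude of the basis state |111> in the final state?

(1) Outcome |110> occurs with probability 1/2.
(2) The final state's coefficient on |100> equals -sqrt(2)/2.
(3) The probability of measuring |011> is 0.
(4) The amplitude on |111> is 0.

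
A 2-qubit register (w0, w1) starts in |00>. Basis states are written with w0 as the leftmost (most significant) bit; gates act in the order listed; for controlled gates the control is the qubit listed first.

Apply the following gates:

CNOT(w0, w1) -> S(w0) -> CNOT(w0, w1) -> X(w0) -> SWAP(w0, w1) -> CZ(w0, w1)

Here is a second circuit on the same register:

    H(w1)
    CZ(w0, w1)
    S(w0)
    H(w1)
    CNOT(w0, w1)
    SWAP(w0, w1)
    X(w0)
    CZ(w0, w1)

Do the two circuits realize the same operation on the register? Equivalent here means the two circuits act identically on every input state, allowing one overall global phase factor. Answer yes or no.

No — the two circuits implement different unitaries, even allowing a global phase.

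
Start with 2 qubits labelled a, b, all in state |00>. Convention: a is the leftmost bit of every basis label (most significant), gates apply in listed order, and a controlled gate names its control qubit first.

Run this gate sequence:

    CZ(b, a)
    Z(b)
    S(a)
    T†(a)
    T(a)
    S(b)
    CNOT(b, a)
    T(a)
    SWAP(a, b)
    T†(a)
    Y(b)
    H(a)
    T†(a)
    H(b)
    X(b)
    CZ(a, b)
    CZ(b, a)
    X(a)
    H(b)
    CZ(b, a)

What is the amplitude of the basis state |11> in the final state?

The amplitude on |11> is sqrt(2)*I/2.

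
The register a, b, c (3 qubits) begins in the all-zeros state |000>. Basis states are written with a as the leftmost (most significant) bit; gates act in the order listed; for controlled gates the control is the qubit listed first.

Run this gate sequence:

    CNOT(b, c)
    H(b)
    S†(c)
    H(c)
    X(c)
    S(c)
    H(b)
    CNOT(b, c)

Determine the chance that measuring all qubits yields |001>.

A full measurement returns |001> with probability 1/2.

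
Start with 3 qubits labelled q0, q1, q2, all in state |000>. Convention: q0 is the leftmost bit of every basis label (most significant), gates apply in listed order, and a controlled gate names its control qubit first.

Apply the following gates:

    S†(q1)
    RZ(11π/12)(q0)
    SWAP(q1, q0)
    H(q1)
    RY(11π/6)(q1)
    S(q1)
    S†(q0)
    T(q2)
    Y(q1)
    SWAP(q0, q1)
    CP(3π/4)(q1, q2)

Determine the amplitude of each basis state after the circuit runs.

The resulting statevector has amplitude exp(13*I*pi/24)/2 on |000>, -sqrt(3)*exp(I*pi/24)/2 on |100>, and 0 on every other basis state.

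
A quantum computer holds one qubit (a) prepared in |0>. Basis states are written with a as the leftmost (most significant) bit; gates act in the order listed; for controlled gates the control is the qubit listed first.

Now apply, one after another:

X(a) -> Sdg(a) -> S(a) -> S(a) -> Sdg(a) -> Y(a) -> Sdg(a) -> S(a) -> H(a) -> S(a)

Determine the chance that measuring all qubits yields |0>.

Outcome |0> occurs with probability 1/2. Key observation: the block from step 4 through step 5 cancels to the identity and can be dropped.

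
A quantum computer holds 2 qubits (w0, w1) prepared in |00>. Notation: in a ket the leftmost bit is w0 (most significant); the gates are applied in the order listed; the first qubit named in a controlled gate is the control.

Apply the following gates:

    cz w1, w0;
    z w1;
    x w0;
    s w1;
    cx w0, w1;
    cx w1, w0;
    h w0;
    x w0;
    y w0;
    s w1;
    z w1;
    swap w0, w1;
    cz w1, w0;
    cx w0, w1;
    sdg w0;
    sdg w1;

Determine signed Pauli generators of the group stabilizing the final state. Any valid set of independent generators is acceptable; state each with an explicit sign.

The stabilizer group can be generated by -IY, -ZI, among other valid generating sets.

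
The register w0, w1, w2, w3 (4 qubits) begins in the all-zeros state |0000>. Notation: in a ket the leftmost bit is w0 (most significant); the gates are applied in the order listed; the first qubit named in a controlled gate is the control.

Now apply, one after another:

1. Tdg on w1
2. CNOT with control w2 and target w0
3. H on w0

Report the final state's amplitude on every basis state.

After the circuit, the state carries amplitude sqrt(2)/2 on |0000>, sqrt(2)/2 on |1000>, and 0 on every other basis state.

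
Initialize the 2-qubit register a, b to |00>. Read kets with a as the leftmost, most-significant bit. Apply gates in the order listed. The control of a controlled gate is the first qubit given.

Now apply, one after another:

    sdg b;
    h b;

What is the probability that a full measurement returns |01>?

A full measurement returns |01> with probability 1/2.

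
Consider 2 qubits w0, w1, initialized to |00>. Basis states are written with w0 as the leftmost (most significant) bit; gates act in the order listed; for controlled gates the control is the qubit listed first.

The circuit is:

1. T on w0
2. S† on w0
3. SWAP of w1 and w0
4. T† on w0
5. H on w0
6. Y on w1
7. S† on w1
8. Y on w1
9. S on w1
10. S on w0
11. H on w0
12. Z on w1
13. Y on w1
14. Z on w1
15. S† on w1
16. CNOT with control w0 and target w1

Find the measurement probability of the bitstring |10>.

Outcome |10> occurs with probability 1/2.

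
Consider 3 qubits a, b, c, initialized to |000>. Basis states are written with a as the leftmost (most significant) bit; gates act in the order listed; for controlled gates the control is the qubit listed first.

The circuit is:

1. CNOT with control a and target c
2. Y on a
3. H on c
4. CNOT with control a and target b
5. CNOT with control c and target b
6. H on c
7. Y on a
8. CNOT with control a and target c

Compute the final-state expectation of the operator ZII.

The expectation value of ZII is 1.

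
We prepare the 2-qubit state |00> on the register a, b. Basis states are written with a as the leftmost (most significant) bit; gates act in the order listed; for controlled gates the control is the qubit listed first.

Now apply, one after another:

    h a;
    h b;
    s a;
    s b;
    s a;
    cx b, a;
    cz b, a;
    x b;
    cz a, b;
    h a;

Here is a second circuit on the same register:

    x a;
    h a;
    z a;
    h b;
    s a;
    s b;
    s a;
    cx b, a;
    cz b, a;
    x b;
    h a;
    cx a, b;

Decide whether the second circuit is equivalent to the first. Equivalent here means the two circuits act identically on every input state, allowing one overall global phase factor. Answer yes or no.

No: there is an input state on which the two circuits produce genuinely different outputs (not merely differing by a phase).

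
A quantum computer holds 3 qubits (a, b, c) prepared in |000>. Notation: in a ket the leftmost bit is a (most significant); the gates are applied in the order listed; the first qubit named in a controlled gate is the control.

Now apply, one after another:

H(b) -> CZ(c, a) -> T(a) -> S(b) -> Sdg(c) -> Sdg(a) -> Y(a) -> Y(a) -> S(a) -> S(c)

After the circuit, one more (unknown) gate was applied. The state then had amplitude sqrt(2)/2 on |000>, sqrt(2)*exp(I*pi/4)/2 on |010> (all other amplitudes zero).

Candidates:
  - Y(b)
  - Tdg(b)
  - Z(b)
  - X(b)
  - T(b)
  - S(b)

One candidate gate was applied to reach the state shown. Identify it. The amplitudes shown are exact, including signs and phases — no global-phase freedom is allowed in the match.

The unique candidate consistent with the amplitudes is Tdg(b). Key observation: gates 5-10 undo each other exactly, leaving only the rest of the circuit to track.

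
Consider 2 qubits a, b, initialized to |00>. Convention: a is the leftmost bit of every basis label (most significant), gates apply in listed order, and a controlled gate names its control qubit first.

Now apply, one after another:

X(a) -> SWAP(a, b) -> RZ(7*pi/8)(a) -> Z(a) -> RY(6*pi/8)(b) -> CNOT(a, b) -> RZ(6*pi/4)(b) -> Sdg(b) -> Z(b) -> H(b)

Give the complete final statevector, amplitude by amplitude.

After the circuit, the state carries amplitude -sqrt(2)*sqrt(sqrt(2)/4 + 1/2)*exp(13*I*pi/16)/2 + sqrt(2)*I*sqrt(1/2 - sqrt(2)/4)*exp(5*I*pi/16)/2 on |00>, -sqrt(2)*sqrt(sqrt(2)/4 + 1/2)*exp(13*I*pi/16)/2 - sqrt(2)*I*sqrt(1/2 - sqrt(2)/4)*exp(5*I*pi/16)/2 on |01>, 0 on |10>, 0 on |11>.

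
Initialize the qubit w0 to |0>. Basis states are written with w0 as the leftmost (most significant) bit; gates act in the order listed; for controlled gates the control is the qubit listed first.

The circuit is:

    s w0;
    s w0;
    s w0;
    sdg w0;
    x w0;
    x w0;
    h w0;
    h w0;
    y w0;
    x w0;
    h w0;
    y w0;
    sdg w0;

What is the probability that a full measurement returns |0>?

Outcome |0> occurs with probability 1/2.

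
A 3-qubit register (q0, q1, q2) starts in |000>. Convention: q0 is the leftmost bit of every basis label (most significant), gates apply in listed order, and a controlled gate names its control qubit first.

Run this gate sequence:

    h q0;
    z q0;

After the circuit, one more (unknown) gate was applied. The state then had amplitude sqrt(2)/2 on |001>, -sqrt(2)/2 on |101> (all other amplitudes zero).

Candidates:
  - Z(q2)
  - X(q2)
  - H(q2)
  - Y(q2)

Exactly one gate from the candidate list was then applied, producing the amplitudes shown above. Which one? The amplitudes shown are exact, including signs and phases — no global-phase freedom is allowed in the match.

The unique candidate consistent with the amplitudes is X(q2).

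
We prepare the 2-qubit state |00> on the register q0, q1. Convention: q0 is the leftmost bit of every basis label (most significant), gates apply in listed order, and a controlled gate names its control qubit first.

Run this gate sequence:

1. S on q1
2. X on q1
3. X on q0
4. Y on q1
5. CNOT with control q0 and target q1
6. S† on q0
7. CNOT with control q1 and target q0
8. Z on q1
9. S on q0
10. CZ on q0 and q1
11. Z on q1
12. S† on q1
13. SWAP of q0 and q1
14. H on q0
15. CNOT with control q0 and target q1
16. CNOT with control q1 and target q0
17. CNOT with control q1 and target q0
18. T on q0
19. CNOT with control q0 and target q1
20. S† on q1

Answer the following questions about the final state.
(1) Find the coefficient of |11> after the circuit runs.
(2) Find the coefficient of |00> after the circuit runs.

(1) The amplitude on |11> is 0.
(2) The final state's coefficient on |00> equals sqrt(2)*I/2.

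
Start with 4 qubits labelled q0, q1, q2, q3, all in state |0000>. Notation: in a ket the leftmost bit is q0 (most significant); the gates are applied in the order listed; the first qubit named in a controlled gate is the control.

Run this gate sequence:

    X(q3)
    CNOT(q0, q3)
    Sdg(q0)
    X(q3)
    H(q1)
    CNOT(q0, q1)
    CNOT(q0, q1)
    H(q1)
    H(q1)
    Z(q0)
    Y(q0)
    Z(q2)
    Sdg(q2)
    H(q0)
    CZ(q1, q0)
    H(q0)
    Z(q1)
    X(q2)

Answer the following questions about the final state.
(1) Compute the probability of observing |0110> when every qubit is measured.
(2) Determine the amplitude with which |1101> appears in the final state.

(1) The probability of measuring |0110> is 1/2. Key observation: gates 5-8 undo each other exactly, leaving only the rest of the circuit to track.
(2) The final state's coefficient on |1101> equals 0.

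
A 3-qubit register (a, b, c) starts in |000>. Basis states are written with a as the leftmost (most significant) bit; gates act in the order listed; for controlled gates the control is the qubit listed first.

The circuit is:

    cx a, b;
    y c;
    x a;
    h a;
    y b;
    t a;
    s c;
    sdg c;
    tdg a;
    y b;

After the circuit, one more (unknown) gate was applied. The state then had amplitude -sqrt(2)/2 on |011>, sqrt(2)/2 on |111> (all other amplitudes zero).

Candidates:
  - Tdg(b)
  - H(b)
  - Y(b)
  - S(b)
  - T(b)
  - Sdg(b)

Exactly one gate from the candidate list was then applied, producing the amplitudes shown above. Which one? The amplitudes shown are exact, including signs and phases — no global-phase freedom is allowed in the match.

It was Y(b) that produced the state shown. Key observation: the block from step 5 through step 10 cancels to the identity and can be dropped.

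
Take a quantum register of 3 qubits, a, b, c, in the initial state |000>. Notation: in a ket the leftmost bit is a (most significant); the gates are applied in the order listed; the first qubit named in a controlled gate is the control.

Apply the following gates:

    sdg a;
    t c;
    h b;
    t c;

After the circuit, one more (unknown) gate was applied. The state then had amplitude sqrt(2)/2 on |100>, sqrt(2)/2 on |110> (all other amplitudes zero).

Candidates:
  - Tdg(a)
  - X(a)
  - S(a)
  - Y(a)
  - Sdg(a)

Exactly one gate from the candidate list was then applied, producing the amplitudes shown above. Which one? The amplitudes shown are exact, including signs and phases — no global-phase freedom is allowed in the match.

The unique candidate consistent with the amplitudes is X(a).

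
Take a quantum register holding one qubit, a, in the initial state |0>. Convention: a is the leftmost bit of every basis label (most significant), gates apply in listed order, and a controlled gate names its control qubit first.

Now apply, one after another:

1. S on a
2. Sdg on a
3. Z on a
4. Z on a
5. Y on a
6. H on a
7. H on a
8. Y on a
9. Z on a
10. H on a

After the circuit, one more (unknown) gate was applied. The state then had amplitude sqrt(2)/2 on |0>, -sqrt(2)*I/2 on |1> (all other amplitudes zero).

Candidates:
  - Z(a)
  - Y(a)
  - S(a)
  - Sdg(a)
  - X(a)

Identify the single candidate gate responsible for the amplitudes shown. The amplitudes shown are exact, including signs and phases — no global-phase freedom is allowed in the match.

The applied gate was Sdg(a).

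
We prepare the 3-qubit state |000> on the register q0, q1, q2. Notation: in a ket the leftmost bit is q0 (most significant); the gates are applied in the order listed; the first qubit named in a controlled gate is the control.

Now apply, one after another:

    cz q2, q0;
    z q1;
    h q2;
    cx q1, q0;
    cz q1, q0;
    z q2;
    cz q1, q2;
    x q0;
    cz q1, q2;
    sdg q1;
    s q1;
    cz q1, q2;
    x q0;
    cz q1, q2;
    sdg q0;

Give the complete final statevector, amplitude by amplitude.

After the circuit, the state carries amplitude sqrt(2)/2 on |000>, -sqrt(2)/2 on |001>, and 0 on every other basis state. Key observation: steps 7-14 multiply out to the identity, so the circuit reduces to the remaining gates.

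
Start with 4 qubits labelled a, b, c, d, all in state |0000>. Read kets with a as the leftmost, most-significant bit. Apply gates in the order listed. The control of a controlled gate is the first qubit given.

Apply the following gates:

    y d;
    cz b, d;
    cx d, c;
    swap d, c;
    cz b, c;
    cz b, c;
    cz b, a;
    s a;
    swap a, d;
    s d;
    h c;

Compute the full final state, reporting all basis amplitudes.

The resulting statevector has amplitude sqrt(2)*I/2 on |1000>, -sqrt(2)*I/2 on |1010>, and 0 on every other basis state.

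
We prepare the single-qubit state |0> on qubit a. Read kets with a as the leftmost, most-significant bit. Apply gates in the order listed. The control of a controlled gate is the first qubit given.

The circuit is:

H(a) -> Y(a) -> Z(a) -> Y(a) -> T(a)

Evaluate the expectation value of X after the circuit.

In the final state, X has expectation -sqrt(2)/2.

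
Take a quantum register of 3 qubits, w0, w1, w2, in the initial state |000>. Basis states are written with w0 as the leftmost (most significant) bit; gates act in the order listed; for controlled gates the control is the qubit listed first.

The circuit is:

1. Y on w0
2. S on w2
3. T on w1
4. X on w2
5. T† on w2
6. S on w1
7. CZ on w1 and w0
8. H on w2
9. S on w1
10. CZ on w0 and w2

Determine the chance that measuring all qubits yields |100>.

A full measurement returns |100> with probability 1/2.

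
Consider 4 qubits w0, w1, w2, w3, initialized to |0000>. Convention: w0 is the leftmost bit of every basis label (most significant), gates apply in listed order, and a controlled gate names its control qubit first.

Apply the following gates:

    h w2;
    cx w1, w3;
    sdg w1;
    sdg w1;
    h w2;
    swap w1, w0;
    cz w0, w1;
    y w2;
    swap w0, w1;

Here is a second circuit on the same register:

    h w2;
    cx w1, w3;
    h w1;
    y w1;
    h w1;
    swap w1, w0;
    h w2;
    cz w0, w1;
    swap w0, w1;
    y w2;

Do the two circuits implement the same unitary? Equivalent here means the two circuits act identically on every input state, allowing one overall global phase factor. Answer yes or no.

No, they are not equivalent — no single phase factor reconciles the two unitaries.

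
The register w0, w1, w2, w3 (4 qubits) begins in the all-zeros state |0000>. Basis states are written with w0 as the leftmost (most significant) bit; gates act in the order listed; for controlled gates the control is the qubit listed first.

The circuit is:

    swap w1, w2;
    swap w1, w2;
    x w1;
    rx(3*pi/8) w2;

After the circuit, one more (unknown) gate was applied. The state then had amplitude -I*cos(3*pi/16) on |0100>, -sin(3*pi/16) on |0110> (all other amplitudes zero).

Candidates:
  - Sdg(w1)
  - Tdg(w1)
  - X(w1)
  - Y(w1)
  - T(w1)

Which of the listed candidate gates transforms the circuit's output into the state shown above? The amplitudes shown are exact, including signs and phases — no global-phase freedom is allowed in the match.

It was Sdg(w1) that produced the state shown. Key observation: gates 1-2 undo each other exactly, leaving only the rest of the circuit to track.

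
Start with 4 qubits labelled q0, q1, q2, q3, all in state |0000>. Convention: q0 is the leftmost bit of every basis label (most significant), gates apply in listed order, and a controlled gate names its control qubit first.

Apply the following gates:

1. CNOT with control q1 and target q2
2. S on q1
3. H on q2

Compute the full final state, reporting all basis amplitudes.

After the circuit, the state carries amplitude sqrt(2)/2 on |0000>, sqrt(2)/2 on |0010>, and 0 on every other basis state.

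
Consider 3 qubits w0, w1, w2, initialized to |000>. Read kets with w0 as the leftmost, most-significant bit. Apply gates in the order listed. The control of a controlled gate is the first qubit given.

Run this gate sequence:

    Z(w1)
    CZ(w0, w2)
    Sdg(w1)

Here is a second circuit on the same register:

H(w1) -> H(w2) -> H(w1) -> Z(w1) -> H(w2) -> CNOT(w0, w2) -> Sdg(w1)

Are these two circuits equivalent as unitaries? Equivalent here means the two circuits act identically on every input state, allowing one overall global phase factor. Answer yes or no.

No: there is an input state on which the two circuits produce genuinely different outputs (not merely differing by a phase).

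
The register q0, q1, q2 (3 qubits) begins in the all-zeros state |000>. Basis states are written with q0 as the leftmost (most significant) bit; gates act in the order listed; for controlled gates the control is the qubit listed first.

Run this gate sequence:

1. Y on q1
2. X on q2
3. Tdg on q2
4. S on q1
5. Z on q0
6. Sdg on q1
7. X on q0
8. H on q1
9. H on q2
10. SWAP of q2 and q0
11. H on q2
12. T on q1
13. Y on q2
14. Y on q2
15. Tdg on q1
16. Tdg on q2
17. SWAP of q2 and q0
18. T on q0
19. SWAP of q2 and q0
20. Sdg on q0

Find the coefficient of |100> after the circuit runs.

|100> carries amplitude sqrt(2)*exp(3*I*pi/4)/4 in the final state. Key observation: the block from step 12 through step 15 cancels to the identity and can be dropped.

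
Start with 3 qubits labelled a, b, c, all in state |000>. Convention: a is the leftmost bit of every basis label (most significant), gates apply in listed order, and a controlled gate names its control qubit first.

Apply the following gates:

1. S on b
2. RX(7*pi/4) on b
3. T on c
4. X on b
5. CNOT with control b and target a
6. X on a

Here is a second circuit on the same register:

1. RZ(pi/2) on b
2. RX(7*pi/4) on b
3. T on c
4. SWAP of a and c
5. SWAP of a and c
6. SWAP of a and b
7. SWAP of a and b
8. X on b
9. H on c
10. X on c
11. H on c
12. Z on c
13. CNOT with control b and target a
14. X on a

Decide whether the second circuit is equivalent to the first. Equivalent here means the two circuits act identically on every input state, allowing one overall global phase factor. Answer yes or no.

Yes: on every input state the two circuits agree up to one overall phase factor.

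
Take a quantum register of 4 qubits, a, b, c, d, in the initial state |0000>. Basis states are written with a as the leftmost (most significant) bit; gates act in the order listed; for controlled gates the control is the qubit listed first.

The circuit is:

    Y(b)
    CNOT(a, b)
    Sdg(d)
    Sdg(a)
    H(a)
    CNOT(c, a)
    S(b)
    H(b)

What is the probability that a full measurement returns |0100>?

Outcome |0100> occurs with probability 1/4.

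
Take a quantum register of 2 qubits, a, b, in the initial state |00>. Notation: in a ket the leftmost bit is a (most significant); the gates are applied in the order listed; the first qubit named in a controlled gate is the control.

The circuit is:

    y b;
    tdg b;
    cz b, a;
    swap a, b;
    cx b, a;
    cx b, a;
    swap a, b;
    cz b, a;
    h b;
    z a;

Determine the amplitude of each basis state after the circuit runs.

The resulting statevector has amplitude sqrt(2)*exp(I*pi/4)/2 on |00>, -sqrt(2)*exp(I*pi/4)/2 on |01>, 0 on |10>, 0 on |11>. Key observation: the block from step 3 through step 8 cancels to the identity and can be dropped.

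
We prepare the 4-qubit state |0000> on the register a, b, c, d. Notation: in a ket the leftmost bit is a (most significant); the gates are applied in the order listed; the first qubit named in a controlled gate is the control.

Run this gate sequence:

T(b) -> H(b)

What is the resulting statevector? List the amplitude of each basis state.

After the circuit, the state carries amplitude sqrt(2)/2 on |0000>, sqrt(2)/2 on |0100>, and 0 on every other basis state.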